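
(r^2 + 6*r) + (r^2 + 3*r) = 2*r^2 + 9*r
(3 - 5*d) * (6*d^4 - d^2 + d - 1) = -30*d^5 + 18*d^4 + 5*d^3 - 8*d^2 + 8*d - 3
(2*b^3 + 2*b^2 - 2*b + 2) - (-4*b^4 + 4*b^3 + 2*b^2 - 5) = 4*b^4 - 2*b^3 - 2*b + 7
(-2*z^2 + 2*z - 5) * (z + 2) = -2*z^3 - 2*z^2 - z - 10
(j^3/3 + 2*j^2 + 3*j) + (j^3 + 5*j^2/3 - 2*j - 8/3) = 4*j^3/3 + 11*j^2/3 + j - 8/3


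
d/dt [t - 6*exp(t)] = 1 - 6*exp(t)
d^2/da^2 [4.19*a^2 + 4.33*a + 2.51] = 8.38000000000000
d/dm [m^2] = 2*m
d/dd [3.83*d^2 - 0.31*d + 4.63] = 7.66*d - 0.31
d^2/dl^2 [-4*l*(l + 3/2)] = -8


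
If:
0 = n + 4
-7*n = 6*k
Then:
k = 14/3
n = -4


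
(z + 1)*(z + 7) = z^2 + 8*z + 7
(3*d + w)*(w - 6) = 3*d*w - 18*d + w^2 - 6*w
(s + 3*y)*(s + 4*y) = s^2 + 7*s*y + 12*y^2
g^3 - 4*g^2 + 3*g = g*(g - 3)*(g - 1)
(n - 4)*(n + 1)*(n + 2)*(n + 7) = n^4 + 6*n^3 - 17*n^2 - 78*n - 56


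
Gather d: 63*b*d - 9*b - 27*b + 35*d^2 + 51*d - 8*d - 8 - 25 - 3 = -36*b + 35*d^2 + d*(63*b + 43) - 36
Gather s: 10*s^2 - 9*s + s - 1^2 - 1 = 10*s^2 - 8*s - 2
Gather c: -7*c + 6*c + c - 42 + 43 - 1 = 0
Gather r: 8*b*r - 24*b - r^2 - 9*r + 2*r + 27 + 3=-24*b - r^2 + r*(8*b - 7) + 30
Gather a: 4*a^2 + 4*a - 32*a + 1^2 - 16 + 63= 4*a^2 - 28*a + 48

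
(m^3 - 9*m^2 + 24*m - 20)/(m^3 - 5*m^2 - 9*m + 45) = (m^2 - 4*m + 4)/(m^2 - 9)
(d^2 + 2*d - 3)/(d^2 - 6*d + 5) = (d + 3)/(d - 5)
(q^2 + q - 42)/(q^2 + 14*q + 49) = (q - 6)/(q + 7)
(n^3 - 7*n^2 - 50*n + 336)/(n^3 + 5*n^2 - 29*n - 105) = (n^2 - 14*n + 48)/(n^2 - 2*n - 15)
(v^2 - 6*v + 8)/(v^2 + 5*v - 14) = (v - 4)/(v + 7)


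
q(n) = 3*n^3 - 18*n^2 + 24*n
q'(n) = 9*n^2 - 36*n + 24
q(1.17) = 8.24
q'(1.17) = -5.80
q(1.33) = 7.14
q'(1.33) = -7.96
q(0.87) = 9.23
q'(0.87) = -0.51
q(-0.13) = -3.43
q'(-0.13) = 28.83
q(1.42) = 6.37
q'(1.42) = -8.97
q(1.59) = 4.71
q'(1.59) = -10.49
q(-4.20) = -640.58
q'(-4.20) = 333.96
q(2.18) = -2.14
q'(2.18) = -11.71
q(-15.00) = -14535.00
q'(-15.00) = 2589.00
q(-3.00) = -315.00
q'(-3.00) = 213.00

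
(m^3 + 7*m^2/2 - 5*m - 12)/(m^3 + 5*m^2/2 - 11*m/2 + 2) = (2*m^2 - m - 6)/(2*m^2 - 3*m + 1)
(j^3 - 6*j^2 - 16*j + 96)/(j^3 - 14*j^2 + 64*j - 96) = (j + 4)/(j - 4)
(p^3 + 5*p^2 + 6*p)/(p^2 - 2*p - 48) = p*(p^2 + 5*p + 6)/(p^2 - 2*p - 48)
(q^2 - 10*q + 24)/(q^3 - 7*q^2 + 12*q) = (q - 6)/(q*(q - 3))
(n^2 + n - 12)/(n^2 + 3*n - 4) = (n - 3)/(n - 1)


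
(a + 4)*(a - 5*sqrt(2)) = a^2 - 5*sqrt(2)*a + 4*a - 20*sqrt(2)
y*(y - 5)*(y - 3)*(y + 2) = y^4 - 6*y^3 - y^2 + 30*y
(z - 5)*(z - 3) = z^2 - 8*z + 15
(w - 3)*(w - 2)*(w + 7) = w^3 + 2*w^2 - 29*w + 42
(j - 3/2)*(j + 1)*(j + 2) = j^3 + 3*j^2/2 - 5*j/2 - 3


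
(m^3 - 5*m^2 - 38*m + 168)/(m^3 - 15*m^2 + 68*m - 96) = (m^2 - m - 42)/(m^2 - 11*m + 24)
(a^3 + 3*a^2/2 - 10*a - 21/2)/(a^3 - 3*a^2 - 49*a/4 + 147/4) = 2*(a + 1)/(2*a - 7)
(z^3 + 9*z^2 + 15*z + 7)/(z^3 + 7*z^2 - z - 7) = (z + 1)/(z - 1)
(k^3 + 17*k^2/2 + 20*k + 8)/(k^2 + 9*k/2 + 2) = k + 4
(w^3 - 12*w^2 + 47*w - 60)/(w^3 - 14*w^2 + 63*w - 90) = (w - 4)/(w - 6)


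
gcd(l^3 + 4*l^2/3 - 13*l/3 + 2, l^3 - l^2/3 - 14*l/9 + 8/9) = l^2 - 5*l/3 + 2/3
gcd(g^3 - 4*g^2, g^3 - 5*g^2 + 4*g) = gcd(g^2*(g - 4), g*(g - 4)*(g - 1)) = g^2 - 4*g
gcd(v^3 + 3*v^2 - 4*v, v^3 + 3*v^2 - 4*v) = v^3 + 3*v^2 - 4*v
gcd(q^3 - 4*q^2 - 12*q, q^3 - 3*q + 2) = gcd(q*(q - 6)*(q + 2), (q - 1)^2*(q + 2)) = q + 2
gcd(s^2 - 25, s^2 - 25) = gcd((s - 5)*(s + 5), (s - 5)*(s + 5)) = s^2 - 25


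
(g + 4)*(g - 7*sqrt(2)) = g^2 - 7*sqrt(2)*g + 4*g - 28*sqrt(2)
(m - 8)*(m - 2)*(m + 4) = m^3 - 6*m^2 - 24*m + 64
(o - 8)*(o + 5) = o^2 - 3*o - 40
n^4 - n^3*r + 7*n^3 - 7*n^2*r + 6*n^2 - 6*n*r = n*(n + 1)*(n + 6)*(n - r)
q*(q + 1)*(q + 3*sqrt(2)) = q^3 + q^2 + 3*sqrt(2)*q^2 + 3*sqrt(2)*q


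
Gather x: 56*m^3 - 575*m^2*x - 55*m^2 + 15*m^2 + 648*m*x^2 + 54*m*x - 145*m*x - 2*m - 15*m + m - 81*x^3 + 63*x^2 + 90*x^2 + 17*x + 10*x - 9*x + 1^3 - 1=56*m^3 - 40*m^2 - 16*m - 81*x^3 + x^2*(648*m + 153) + x*(-575*m^2 - 91*m + 18)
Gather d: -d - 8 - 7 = -d - 15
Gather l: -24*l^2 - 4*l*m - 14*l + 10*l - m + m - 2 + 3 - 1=-24*l^2 + l*(-4*m - 4)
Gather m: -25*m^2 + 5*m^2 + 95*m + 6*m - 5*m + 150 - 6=-20*m^2 + 96*m + 144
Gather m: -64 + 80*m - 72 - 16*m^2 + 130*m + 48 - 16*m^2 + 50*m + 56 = -32*m^2 + 260*m - 32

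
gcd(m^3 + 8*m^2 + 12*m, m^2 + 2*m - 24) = m + 6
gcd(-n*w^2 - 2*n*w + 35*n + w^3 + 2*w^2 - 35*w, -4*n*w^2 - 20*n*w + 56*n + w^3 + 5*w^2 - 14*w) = w + 7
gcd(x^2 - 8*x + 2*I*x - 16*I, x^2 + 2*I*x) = x + 2*I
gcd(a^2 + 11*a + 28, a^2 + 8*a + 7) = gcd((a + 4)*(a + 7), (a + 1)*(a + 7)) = a + 7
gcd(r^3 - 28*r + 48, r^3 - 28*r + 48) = r^3 - 28*r + 48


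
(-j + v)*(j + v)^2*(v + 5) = -j^3*v - 5*j^3 - j^2*v^2 - 5*j^2*v + j*v^3 + 5*j*v^2 + v^4 + 5*v^3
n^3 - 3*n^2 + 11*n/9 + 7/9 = (n - 7/3)*(n - 1)*(n + 1/3)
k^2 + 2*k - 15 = (k - 3)*(k + 5)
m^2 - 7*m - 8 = (m - 8)*(m + 1)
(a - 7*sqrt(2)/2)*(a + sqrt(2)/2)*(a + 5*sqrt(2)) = a^3 + 2*sqrt(2)*a^2 - 67*a/2 - 35*sqrt(2)/2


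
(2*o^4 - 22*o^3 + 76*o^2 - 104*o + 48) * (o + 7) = 2*o^5 - 8*o^4 - 78*o^3 + 428*o^2 - 680*o + 336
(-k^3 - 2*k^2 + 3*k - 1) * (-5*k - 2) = 5*k^4 + 12*k^3 - 11*k^2 - k + 2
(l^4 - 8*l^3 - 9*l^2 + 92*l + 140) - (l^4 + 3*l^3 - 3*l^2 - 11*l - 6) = -11*l^3 - 6*l^2 + 103*l + 146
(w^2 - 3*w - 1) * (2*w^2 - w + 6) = 2*w^4 - 7*w^3 + 7*w^2 - 17*w - 6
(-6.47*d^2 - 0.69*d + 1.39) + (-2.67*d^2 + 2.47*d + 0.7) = -9.14*d^2 + 1.78*d + 2.09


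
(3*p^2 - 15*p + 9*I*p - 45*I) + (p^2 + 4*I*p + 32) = 4*p^2 - 15*p + 13*I*p + 32 - 45*I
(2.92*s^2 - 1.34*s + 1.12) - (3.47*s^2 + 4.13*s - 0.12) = -0.55*s^2 - 5.47*s + 1.24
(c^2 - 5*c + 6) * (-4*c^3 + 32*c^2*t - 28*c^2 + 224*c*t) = -4*c^5 + 32*c^4*t - 8*c^4 + 64*c^3*t + 116*c^3 - 928*c^2*t - 168*c^2 + 1344*c*t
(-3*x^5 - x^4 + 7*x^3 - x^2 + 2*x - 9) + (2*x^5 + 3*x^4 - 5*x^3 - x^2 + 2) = -x^5 + 2*x^4 + 2*x^3 - 2*x^2 + 2*x - 7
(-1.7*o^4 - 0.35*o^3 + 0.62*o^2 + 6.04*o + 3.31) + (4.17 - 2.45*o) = -1.7*o^4 - 0.35*o^3 + 0.62*o^2 + 3.59*o + 7.48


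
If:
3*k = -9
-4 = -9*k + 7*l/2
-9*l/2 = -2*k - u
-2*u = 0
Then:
No Solution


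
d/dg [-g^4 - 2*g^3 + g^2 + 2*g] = -4*g^3 - 6*g^2 + 2*g + 2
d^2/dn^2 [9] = 0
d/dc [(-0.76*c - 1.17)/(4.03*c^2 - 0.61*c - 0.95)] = (3.0628*c^2 + 9.4302*c + 0.00830000000000009)/(16.2409*c^4 - 4.9166*c^3 - 7.2849*c^2 + 1.159*c + 0.9025)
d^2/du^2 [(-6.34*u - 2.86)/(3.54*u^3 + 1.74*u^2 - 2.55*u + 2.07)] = (-476.702064*u^5 - 664.395696*u^4 - 434.715624*u^3 + 660.448728*u^2 + 338.89644*u - 83.523384)/(44.361864*u^9 + 65.414952*u^8 - 63.713628*u^7 - 11.15262*u^6 + 122.397642*u^5 - 59.370894*u^4 - 26.183277*u^3 + 62.747703*u^2 - 32.779485*u + 8.869743)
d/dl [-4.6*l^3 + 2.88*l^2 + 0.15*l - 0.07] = -13.8*l^2 + 5.76*l + 0.15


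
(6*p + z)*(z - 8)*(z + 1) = 6*p*z^2 - 42*p*z - 48*p + z^3 - 7*z^2 - 8*z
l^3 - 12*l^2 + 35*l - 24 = (l - 8)*(l - 3)*(l - 1)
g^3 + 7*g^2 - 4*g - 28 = (g - 2)*(g + 2)*(g + 7)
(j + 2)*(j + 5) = j^2 + 7*j + 10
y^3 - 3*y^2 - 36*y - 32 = (y - 8)*(y + 1)*(y + 4)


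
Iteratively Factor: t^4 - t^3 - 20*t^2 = (t - 5)*(t^3 + 4*t^2) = (t - 5)*(t + 4)*(t^2) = t*(t - 5)*(t + 4)*(t)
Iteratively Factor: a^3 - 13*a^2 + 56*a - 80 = (a - 4)*(a^2 - 9*a + 20) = (a - 4)^2*(a - 5)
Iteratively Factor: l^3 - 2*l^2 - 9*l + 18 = (l - 3)*(l^2 + l - 6) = (l - 3)*(l - 2)*(l + 3)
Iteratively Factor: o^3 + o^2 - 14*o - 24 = (o + 3)*(o^2 - 2*o - 8) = (o - 4)*(o + 3)*(o + 2)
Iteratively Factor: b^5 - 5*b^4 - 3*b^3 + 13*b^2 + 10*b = (b)*(b^4 - 5*b^3 - 3*b^2 + 13*b + 10) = b*(b + 1)*(b^3 - 6*b^2 + 3*b + 10) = b*(b + 1)^2*(b^2 - 7*b + 10) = b*(b - 5)*(b + 1)^2*(b - 2)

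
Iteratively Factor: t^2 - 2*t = (t - 2)*(t)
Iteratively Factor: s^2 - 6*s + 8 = (s - 2)*(s - 4)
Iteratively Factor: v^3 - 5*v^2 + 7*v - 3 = (v - 1)*(v^2 - 4*v + 3) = (v - 1)^2*(v - 3)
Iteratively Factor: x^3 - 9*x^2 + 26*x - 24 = (x - 3)*(x^2 - 6*x + 8) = (x - 3)*(x - 2)*(x - 4)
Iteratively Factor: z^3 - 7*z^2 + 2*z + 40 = (z + 2)*(z^2 - 9*z + 20) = (z - 4)*(z + 2)*(z - 5)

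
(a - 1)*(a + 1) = a^2 - 1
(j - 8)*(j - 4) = j^2 - 12*j + 32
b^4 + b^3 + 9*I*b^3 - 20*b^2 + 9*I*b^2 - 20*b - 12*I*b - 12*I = (b + 1)*(b + I)*(b + 2*I)*(b + 6*I)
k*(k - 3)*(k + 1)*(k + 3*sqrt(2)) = k^4 - 2*k^3 + 3*sqrt(2)*k^3 - 6*sqrt(2)*k^2 - 3*k^2 - 9*sqrt(2)*k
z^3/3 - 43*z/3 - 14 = (z/3 + 1/3)*(z - 7)*(z + 6)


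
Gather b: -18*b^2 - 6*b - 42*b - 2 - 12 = -18*b^2 - 48*b - 14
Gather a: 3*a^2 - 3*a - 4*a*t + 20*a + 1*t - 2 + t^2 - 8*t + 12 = 3*a^2 + a*(17 - 4*t) + t^2 - 7*t + 10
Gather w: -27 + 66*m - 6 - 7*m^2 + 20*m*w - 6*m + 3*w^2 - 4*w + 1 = -7*m^2 + 60*m + 3*w^2 + w*(20*m - 4) - 32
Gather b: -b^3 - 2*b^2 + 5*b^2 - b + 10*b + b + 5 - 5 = -b^3 + 3*b^2 + 10*b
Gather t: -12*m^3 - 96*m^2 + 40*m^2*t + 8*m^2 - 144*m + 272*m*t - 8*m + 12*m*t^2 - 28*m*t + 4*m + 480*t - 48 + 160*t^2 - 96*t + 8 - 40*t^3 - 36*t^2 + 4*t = -12*m^3 - 88*m^2 - 148*m - 40*t^3 + t^2*(12*m + 124) + t*(40*m^2 + 244*m + 388) - 40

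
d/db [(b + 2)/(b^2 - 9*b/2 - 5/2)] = 2*(-2*b^2 - 8*b + 13)/(4*b^4 - 36*b^3 + 61*b^2 + 90*b + 25)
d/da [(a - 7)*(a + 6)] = 2*a - 1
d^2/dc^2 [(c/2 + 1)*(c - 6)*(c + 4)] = 3*c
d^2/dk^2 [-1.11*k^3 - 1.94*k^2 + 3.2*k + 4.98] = -6.66*k - 3.88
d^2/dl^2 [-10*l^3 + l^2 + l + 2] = 2 - 60*l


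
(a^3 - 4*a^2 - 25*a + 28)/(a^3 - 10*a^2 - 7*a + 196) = (a - 1)/(a - 7)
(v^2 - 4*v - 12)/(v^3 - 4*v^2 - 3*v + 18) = (v - 6)/(v^2 - 6*v + 9)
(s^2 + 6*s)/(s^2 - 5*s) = (s + 6)/(s - 5)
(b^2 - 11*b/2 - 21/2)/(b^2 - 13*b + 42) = (b + 3/2)/(b - 6)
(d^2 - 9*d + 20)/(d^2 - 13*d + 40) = (d - 4)/(d - 8)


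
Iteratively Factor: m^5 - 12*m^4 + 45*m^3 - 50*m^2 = (m - 2)*(m^4 - 10*m^3 + 25*m^2) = m*(m - 2)*(m^3 - 10*m^2 + 25*m) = m*(m - 5)*(m - 2)*(m^2 - 5*m) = m*(m - 5)^2*(m - 2)*(m)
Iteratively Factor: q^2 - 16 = (q - 4)*(q + 4)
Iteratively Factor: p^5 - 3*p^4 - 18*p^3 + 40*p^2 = (p)*(p^4 - 3*p^3 - 18*p^2 + 40*p) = p*(p - 5)*(p^3 + 2*p^2 - 8*p) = p*(p - 5)*(p - 2)*(p^2 + 4*p) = p^2*(p - 5)*(p - 2)*(p + 4)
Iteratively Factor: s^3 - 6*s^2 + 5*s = (s)*(s^2 - 6*s + 5) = s*(s - 1)*(s - 5)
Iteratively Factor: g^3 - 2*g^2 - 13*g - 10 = (g + 1)*(g^2 - 3*g - 10) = (g + 1)*(g + 2)*(g - 5)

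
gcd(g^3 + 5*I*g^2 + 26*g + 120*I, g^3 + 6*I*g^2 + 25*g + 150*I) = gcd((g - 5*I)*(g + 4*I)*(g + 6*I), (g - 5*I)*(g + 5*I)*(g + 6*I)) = g^2 + I*g + 30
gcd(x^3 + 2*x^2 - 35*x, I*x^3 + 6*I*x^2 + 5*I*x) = x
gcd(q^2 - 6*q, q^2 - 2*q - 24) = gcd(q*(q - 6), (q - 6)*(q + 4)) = q - 6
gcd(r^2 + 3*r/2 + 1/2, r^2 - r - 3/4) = r + 1/2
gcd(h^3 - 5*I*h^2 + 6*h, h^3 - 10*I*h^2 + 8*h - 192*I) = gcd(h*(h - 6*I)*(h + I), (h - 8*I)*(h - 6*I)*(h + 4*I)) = h - 6*I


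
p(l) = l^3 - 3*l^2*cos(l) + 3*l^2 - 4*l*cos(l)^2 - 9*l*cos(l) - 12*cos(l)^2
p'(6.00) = 32.52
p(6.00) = 135.26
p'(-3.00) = -3.83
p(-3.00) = 0.00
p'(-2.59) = -0.75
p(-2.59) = -1.15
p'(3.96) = 58.74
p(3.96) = 152.65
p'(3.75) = 69.76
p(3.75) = 139.05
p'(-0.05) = -14.13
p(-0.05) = -11.32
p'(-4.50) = 52.05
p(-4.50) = -25.84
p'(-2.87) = -3.57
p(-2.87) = -0.49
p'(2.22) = 47.72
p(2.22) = 39.11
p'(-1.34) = 0.46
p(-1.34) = 4.16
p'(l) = 3*l^2*sin(l) + 3*l^2 + 8*l*sin(l)*cos(l) + 9*l*sin(l) - 6*l*cos(l) + 6*l + 24*sin(l)*cos(l) - 4*cos(l)^2 - 9*cos(l)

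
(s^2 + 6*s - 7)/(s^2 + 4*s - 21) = (s - 1)/(s - 3)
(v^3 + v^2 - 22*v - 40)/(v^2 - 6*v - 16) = (v^2 - v - 20)/(v - 8)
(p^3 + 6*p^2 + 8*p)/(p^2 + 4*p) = p + 2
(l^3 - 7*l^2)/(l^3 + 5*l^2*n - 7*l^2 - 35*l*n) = l/(l + 5*n)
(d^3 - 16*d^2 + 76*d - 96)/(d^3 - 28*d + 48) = (d^2 - 14*d + 48)/(d^2 + 2*d - 24)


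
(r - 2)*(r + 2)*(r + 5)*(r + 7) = r^4 + 12*r^3 + 31*r^2 - 48*r - 140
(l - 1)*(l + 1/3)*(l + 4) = l^3 + 10*l^2/3 - 3*l - 4/3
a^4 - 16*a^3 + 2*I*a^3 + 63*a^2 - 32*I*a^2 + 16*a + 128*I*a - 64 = (a - 8)^2*(a + I)^2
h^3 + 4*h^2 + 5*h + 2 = (h + 1)^2*(h + 2)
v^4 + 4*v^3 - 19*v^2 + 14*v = v*(v - 2)*(v - 1)*(v + 7)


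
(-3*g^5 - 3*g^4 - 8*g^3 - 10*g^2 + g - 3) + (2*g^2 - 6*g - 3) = -3*g^5 - 3*g^4 - 8*g^3 - 8*g^2 - 5*g - 6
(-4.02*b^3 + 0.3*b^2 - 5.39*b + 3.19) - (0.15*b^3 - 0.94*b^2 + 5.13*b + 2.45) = -4.17*b^3 + 1.24*b^2 - 10.52*b + 0.74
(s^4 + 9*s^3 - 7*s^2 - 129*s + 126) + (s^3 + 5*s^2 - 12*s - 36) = s^4 + 10*s^3 - 2*s^2 - 141*s + 90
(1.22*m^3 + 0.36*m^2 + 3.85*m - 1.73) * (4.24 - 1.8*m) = -2.196*m^4 + 4.5248*m^3 - 5.4036*m^2 + 19.438*m - 7.3352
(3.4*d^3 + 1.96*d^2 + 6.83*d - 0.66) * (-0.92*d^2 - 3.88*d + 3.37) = -3.128*d^5 - 14.9952*d^4 - 2.4304*d^3 - 19.288*d^2 + 25.5779*d - 2.2242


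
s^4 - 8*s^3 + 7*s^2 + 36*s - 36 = (s - 6)*(s - 3)*(s - 1)*(s + 2)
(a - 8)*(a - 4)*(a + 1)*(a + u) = a^4 + a^3*u - 11*a^3 - 11*a^2*u + 20*a^2 + 20*a*u + 32*a + 32*u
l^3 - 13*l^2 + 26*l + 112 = (l - 8)*(l - 7)*(l + 2)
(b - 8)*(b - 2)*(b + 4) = b^3 - 6*b^2 - 24*b + 64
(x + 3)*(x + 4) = x^2 + 7*x + 12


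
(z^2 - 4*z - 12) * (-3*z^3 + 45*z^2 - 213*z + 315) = -3*z^5 + 57*z^4 - 357*z^3 + 627*z^2 + 1296*z - 3780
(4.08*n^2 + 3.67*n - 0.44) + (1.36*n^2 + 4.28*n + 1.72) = 5.44*n^2 + 7.95*n + 1.28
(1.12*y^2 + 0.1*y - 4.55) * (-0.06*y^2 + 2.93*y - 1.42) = -0.0672*y^4 + 3.2756*y^3 - 1.0244*y^2 - 13.4735*y + 6.461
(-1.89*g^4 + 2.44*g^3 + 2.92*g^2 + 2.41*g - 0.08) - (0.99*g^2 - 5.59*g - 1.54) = -1.89*g^4 + 2.44*g^3 + 1.93*g^2 + 8.0*g + 1.46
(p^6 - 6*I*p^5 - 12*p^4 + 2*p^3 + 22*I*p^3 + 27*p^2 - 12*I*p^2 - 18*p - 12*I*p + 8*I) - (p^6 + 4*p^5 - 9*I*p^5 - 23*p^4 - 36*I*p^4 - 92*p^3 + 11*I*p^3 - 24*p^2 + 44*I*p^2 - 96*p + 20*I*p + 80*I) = -4*p^5 + 3*I*p^5 + 11*p^4 + 36*I*p^4 + 94*p^3 + 11*I*p^3 + 51*p^2 - 56*I*p^2 + 78*p - 32*I*p - 72*I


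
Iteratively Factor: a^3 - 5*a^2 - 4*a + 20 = (a + 2)*(a^2 - 7*a + 10) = (a - 2)*(a + 2)*(a - 5)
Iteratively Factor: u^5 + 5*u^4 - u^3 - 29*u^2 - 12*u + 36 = (u - 2)*(u^4 + 7*u^3 + 13*u^2 - 3*u - 18) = (u - 2)*(u + 3)*(u^3 + 4*u^2 + u - 6) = (u - 2)*(u - 1)*(u + 3)*(u^2 + 5*u + 6) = (u - 2)*(u - 1)*(u + 3)^2*(u + 2)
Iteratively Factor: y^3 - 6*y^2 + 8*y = (y - 4)*(y^2 - 2*y) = (y - 4)*(y - 2)*(y)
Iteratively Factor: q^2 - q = (q - 1)*(q)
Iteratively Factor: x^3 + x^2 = (x + 1)*(x^2) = x*(x + 1)*(x)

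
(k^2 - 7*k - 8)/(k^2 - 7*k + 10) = (k^2 - 7*k - 8)/(k^2 - 7*k + 10)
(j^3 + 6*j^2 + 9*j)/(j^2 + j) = (j^2 + 6*j + 9)/(j + 1)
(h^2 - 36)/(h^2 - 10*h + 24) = (h + 6)/(h - 4)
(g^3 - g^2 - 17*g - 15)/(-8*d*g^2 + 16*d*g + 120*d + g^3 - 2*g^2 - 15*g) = (-g - 1)/(8*d - g)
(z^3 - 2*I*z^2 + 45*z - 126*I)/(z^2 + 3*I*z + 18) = (z^2 + I*z + 42)/(z + 6*I)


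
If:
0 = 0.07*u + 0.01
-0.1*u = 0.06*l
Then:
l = 0.24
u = -0.14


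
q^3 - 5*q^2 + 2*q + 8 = (q - 4)*(q - 2)*(q + 1)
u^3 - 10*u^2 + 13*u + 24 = (u - 8)*(u - 3)*(u + 1)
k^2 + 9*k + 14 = (k + 2)*(k + 7)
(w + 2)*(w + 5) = w^2 + 7*w + 10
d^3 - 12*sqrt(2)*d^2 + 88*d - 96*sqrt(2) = (d - 6*sqrt(2))*(d - 4*sqrt(2))*(d - 2*sqrt(2))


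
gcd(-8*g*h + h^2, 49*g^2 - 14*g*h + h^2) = 1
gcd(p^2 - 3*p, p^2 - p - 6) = p - 3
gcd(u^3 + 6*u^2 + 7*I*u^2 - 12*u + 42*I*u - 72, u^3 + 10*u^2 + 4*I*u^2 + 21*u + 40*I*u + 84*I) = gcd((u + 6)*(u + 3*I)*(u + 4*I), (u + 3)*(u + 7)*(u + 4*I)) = u + 4*I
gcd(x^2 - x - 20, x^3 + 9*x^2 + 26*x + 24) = x + 4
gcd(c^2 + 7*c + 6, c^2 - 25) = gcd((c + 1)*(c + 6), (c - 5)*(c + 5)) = 1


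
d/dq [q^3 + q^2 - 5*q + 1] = 3*q^2 + 2*q - 5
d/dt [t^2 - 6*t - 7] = 2*t - 6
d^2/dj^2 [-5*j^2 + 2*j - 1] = -10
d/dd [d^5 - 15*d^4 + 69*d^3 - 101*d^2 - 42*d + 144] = 5*d^4 - 60*d^3 + 207*d^2 - 202*d - 42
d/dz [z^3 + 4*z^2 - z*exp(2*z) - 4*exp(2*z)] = 3*z^2 - 2*z*exp(2*z) + 8*z - 9*exp(2*z)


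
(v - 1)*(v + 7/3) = v^2 + 4*v/3 - 7/3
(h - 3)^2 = h^2 - 6*h + 9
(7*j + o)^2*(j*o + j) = 49*j^3*o + 49*j^3 + 14*j^2*o^2 + 14*j^2*o + j*o^3 + j*o^2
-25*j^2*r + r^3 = r*(-5*j + r)*(5*j + r)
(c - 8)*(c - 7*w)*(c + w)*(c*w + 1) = c^4*w - 6*c^3*w^2 - 8*c^3*w + c^3 - 7*c^2*w^3 + 48*c^2*w^2 - 6*c^2*w - 8*c^2 + 56*c*w^3 - 7*c*w^2 + 48*c*w + 56*w^2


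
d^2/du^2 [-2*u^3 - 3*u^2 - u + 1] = -12*u - 6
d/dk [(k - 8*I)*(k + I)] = 2*k - 7*I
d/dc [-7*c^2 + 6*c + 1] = 6 - 14*c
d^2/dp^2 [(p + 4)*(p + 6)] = 2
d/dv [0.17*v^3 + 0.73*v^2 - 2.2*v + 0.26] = 0.51*v^2 + 1.46*v - 2.2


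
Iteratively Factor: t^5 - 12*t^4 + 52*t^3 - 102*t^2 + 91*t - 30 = (t - 1)*(t^4 - 11*t^3 + 41*t^2 - 61*t + 30) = (t - 1)^2*(t^3 - 10*t^2 + 31*t - 30) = (t - 3)*(t - 1)^2*(t^2 - 7*t + 10) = (t - 5)*(t - 3)*(t - 1)^2*(t - 2)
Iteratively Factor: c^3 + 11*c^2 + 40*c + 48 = (c + 4)*(c^2 + 7*c + 12) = (c + 3)*(c + 4)*(c + 4)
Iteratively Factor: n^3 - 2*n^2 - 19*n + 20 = (n - 1)*(n^2 - n - 20) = (n - 5)*(n - 1)*(n + 4)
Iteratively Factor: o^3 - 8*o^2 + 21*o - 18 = (o - 3)*(o^2 - 5*o + 6) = (o - 3)^2*(o - 2)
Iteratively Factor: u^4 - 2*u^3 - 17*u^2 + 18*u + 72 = (u + 3)*(u^3 - 5*u^2 - 2*u + 24) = (u - 4)*(u + 3)*(u^2 - u - 6) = (u - 4)*(u - 3)*(u + 3)*(u + 2)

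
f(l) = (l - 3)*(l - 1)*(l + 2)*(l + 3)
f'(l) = (l - 3)*(l - 1)*(l + 2) + (l - 3)*(l - 1)*(l + 3) + (l - 3)*(l + 2)*(l + 3) + (l - 1)*(l + 2)*(l + 3) = 4*l^3 + 3*l^2 - 22*l - 9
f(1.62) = -14.31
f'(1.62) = -19.76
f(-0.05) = 18.42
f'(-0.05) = -7.89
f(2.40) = -19.96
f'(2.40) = 10.78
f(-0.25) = 19.55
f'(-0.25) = -3.38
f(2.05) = -20.40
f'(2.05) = -7.03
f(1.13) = -3.14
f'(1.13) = -24.26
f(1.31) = -7.47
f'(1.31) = -23.68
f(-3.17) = 5.12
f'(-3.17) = -36.53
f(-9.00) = 5040.00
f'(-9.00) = -2484.00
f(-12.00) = 17550.00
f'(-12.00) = -6225.00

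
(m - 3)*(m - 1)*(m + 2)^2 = m^4 - 9*m^2 - 4*m + 12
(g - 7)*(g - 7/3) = g^2 - 28*g/3 + 49/3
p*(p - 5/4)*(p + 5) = p^3 + 15*p^2/4 - 25*p/4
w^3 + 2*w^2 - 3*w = w*(w - 1)*(w + 3)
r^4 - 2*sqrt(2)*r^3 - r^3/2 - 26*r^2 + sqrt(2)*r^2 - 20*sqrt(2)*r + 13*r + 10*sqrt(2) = (r - 1/2)*(r - 5*sqrt(2))*(r + sqrt(2))*(r + 2*sqrt(2))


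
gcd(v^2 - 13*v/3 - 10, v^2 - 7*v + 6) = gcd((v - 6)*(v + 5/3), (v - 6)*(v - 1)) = v - 6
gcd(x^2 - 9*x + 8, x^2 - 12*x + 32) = x - 8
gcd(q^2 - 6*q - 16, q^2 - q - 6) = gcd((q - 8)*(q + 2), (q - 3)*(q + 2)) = q + 2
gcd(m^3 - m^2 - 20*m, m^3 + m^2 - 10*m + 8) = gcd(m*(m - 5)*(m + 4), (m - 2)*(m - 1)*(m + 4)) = m + 4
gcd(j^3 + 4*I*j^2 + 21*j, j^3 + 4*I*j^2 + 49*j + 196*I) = j + 7*I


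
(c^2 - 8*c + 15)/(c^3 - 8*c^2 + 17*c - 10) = (c - 3)/(c^2 - 3*c + 2)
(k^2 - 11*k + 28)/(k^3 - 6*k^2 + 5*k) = (k^2 - 11*k + 28)/(k*(k^2 - 6*k + 5))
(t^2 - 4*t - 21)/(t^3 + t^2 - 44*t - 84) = (t + 3)/(t^2 + 8*t + 12)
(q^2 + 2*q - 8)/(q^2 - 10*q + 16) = (q + 4)/(q - 8)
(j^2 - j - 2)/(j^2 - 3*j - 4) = (j - 2)/(j - 4)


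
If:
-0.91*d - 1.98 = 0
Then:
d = -2.18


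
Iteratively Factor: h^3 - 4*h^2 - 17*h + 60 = (h - 5)*(h^2 + h - 12) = (h - 5)*(h - 3)*(h + 4)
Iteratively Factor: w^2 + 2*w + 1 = (w + 1)*(w + 1)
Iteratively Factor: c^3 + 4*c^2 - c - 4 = (c - 1)*(c^2 + 5*c + 4) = (c - 1)*(c + 1)*(c + 4)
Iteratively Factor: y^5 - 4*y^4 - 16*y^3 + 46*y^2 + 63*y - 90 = (y + 3)*(y^4 - 7*y^3 + 5*y^2 + 31*y - 30) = (y - 1)*(y + 3)*(y^3 - 6*y^2 - y + 30) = (y - 5)*(y - 1)*(y + 3)*(y^2 - y - 6) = (y - 5)*(y - 3)*(y - 1)*(y + 3)*(y + 2)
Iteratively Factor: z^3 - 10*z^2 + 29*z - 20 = (z - 4)*(z^2 - 6*z + 5) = (z - 4)*(z - 1)*(z - 5)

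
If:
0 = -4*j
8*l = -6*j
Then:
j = 0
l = 0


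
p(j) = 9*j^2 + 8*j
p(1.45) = 30.52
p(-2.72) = 44.83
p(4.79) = 244.82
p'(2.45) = 52.10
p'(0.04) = 8.72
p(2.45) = 73.62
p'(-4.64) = -75.52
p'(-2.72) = -40.96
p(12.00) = 1392.00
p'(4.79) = 94.22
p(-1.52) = 8.63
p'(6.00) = 116.00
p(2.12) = 57.41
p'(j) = 18*j + 8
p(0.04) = 0.33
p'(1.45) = 34.10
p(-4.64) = 156.65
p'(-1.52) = -19.36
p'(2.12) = 46.16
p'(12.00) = 224.00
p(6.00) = 372.00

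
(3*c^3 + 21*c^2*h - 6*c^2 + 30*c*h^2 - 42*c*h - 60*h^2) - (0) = 3*c^3 + 21*c^2*h - 6*c^2 + 30*c*h^2 - 42*c*h - 60*h^2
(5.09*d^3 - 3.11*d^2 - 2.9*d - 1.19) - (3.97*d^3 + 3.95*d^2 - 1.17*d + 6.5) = 1.12*d^3 - 7.06*d^2 - 1.73*d - 7.69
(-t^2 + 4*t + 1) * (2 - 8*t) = 8*t^3 - 34*t^2 + 2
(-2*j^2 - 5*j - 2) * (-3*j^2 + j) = 6*j^4 + 13*j^3 + j^2 - 2*j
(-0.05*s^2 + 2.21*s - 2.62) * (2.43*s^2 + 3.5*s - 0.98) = -0.1215*s^4 + 5.1953*s^3 + 1.4174*s^2 - 11.3358*s + 2.5676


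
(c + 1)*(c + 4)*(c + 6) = c^3 + 11*c^2 + 34*c + 24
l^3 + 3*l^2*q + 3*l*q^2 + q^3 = (l + q)^3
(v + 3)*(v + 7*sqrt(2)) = v^2 + 3*v + 7*sqrt(2)*v + 21*sqrt(2)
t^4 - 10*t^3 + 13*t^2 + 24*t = t*(t - 8)*(t - 3)*(t + 1)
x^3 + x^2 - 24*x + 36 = (x - 3)*(x - 2)*(x + 6)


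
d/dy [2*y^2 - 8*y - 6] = 4*y - 8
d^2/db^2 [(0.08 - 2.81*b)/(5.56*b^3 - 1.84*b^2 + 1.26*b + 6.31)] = (-521.203296*b^5 + 202.1616*b^4 + 7.24948799999999*b^3 + 1188.006768*b^2 - 213.704304*b + 46.794052)/(171.879616*b^9 - 170.643072*b^8 + 173.325216*b^7 + 501.62312*b^6 - 348.044208*b^5 + 320.557872*b^4 + 578.3583*b^3 - 189.731604*b^2 + 150.504858*b + 251.239591)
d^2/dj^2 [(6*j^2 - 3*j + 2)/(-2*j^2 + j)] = 4*(-12*j^2 + 6*j - 1)/(j^3*(8*j^3 - 12*j^2 + 6*j - 1))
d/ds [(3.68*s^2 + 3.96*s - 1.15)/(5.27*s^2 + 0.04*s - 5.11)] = (-20.722*s^2 - 25.4886*s - 20.1896)/(27.7729*s^4 + 0.4216*s^3 - 53.8578*s^2 - 0.4088*s + 26.1121)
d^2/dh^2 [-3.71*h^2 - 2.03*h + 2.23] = -7.42000000000000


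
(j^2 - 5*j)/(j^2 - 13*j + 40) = j/(j - 8)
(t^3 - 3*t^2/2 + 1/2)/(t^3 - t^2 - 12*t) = (-2*t^3 + 3*t^2 - 1)/(2*t*(-t^2 + t + 12))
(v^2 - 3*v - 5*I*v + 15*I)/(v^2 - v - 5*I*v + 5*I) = (v - 3)/(v - 1)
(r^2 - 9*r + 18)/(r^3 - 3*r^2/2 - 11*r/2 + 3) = 2*(r - 6)/(2*r^2 + 3*r - 2)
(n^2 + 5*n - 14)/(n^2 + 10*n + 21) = (n - 2)/(n + 3)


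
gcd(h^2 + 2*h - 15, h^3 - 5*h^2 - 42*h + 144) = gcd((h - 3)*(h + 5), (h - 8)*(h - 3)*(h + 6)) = h - 3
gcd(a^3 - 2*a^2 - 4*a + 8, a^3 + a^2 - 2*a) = a + 2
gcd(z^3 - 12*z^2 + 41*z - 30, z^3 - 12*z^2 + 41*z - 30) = z^3 - 12*z^2 + 41*z - 30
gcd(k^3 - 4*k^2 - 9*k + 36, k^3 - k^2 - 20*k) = 1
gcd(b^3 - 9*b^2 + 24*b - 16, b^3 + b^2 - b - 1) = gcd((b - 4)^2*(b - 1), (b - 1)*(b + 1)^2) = b - 1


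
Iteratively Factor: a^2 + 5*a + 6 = (a + 3)*(a + 2)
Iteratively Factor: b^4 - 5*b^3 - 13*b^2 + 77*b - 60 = (b - 3)*(b^3 - 2*b^2 - 19*b + 20) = (b - 3)*(b + 4)*(b^2 - 6*b + 5) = (b - 3)*(b - 1)*(b + 4)*(b - 5)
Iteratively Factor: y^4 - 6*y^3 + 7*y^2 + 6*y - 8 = (y + 1)*(y^3 - 7*y^2 + 14*y - 8) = (y - 4)*(y + 1)*(y^2 - 3*y + 2) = (y - 4)*(y - 1)*(y + 1)*(y - 2)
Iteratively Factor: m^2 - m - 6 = (m + 2)*(m - 3)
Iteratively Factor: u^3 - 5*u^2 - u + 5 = (u + 1)*(u^2 - 6*u + 5) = (u - 5)*(u + 1)*(u - 1)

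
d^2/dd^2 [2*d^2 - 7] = 4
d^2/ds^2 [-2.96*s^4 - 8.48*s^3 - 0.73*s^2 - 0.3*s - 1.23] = -35.52*s^2 - 50.88*s - 1.46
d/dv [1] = 0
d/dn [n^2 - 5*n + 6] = 2*n - 5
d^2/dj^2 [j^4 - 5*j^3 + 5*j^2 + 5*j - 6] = 12*j^2 - 30*j + 10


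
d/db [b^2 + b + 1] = 2*b + 1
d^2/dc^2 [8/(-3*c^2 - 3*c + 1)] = 48*(3*c^2 + 3*c - 3*(2*c + 1)^2 - 1)/(3*c^2 + 3*c - 1)^3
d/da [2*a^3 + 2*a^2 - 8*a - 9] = 6*a^2 + 4*a - 8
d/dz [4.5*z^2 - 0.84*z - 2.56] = 9.0*z - 0.84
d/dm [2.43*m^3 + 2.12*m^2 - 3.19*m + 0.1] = 7.29*m^2 + 4.24*m - 3.19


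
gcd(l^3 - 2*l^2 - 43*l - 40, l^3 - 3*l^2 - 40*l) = l^2 - 3*l - 40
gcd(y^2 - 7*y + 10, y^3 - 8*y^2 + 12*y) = y - 2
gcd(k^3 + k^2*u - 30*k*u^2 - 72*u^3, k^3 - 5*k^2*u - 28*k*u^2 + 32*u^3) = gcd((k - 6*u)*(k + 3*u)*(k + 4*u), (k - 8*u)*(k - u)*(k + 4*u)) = k + 4*u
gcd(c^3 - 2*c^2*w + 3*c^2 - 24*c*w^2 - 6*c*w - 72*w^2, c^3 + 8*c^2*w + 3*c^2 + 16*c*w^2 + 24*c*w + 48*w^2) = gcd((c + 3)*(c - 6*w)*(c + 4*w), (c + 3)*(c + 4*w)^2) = c^2 + 4*c*w + 3*c + 12*w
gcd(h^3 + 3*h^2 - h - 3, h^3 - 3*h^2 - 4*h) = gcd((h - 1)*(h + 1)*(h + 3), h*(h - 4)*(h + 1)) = h + 1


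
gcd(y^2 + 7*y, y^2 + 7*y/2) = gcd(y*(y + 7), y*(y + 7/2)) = y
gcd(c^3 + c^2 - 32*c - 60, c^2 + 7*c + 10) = c^2 + 7*c + 10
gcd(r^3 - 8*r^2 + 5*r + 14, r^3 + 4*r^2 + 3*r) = r + 1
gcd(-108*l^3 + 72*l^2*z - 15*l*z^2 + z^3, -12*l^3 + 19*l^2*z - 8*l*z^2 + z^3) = -3*l + z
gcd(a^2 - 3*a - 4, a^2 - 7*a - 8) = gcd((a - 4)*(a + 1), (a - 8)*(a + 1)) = a + 1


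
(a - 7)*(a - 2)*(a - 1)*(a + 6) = a^4 - 4*a^3 - 37*a^2 + 124*a - 84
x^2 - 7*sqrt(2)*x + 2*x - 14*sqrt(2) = (x + 2)*(x - 7*sqrt(2))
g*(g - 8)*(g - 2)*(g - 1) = g^4 - 11*g^3 + 26*g^2 - 16*g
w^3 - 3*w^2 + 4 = (w - 2)^2*(w + 1)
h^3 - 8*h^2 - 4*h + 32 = (h - 8)*(h - 2)*(h + 2)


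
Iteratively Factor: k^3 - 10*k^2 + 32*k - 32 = (k - 4)*(k^2 - 6*k + 8) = (k - 4)*(k - 2)*(k - 4)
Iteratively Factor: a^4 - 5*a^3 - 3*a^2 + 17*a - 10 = (a + 2)*(a^3 - 7*a^2 + 11*a - 5) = (a - 1)*(a + 2)*(a^2 - 6*a + 5) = (a - 5)*(a - 1)*(a + 2)*(a - 1)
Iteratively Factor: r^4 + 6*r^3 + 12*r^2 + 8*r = (r)*(r^3 + 6*r^2 + 12*r + 8) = r*(r + 2)*(r^2 + 4*r + 4) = r*(r + 2)^2*(r + 2)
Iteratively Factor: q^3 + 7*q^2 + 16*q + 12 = (q + 3)*(q^2 + 4*q + 4) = (q + 2)*(q + 3)*(q + 2)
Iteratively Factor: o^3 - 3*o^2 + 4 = (o - 2)*(o^2 - o - 2) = (o - 2)^2*(o + 1)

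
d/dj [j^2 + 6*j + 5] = 2*j + 6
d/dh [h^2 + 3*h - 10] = 2*h + 3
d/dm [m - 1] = 1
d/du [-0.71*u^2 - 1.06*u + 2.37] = -1.42*u - 1.06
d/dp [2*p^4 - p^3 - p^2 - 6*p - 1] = 8*p^3 - 3*p^2 - 2*p - 6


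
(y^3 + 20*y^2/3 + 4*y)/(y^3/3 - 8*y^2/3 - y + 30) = y*(3*y^2 + 20*y + 12)/(y^3 - 8*y^2 - 3*y + 90)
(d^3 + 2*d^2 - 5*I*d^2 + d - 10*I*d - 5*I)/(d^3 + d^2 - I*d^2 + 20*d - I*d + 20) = (d + 1)/(d + 4*I)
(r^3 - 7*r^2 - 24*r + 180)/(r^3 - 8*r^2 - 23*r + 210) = (r - 6)/(r - 7)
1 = 1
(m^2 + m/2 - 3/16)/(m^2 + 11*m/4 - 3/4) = (m + 3/4)/(m + 3)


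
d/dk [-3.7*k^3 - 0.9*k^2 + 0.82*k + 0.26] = -11.1*k^2 - 1.8*k + 0.82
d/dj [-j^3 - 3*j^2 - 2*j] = -3*j^2 - 6*j - 2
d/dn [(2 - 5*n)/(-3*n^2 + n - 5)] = (15*n^2 - 5*n - (5*n - 2)*(6*n - 1) + 25)/(3*n^2 - n + 5)^2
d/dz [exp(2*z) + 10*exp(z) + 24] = 2*(exp(z) + 5)*exp(z)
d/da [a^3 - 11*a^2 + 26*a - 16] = 3*a^2 - 22*a + 26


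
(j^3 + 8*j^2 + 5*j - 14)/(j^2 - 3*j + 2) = (j^2 + 9*j + 14)/(j - 2)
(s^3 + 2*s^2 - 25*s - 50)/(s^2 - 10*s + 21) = (s^3 + 2*s^2 - 25*s - 50)/(s^2 - 10*s + 21)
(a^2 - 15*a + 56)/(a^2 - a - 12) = (-a^2 + 15*a - 56)/(-a^2 + a + 12)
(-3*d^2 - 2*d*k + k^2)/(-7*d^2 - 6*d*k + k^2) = (3*d - k)/(7*d - k)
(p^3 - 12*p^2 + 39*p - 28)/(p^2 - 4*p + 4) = (p^3 - 12*p^2 + 39*p - 28)/(p^2 - 4*p + 4)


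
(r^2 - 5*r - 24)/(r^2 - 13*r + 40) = (r + 3)/(r - 5)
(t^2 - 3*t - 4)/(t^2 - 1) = (t - 4)/(t - 1)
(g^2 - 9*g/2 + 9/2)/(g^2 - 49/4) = 2*(2*g^2 - 9*g + 9)/(4*g^2 - 49)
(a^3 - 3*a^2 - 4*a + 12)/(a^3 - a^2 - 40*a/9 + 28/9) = 9*(a^2 - 5*a + 6)/(9*a^2 - 27*a + 14)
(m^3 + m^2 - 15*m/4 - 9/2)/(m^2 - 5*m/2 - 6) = (m^2 - m/2 - 3)/(m - 4)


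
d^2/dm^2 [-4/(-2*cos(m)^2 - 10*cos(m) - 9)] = 8*(-8*sin(m)^4 + 18*sin(m)^2 + 165*cos(m)/2 - 15*cos(3*m)/2 + 72)/(-2*sin(m)^2 + 10*cos(m) + 11)^3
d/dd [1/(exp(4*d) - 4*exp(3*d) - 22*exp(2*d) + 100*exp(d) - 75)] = 4*(-exp(3*d) + 3*exp(2*d) + 11*exp(d) - 25)*exp(d)/(-exp(4*d) + 4*exp(3*d) + 22*exp(2*d) - 100*exp(d) + 75)^2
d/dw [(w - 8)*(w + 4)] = 2*w - 4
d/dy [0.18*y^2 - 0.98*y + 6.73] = 0.36*y - 0.98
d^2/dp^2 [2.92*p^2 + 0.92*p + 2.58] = 5.84000000000000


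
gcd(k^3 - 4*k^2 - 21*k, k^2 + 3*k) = k^2 + 3*k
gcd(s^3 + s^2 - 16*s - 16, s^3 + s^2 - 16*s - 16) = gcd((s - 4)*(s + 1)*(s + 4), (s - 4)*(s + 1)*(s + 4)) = s^3 + s^2 - 16*s - 16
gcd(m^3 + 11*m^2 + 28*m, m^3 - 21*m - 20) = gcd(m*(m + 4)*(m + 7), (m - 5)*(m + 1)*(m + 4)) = m + 4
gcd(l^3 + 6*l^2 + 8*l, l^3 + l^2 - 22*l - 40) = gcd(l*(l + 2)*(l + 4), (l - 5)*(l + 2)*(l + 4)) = l^2 + 6*l + 8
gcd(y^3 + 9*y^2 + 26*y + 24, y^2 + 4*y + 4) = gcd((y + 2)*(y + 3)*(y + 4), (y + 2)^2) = y + 2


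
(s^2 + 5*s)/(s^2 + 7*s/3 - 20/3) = 3*s*(s + 5)/(3*s^2 + 7*s - 20)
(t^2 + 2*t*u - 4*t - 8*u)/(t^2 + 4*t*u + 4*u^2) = (t - 4)/(t + 2*u)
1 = 1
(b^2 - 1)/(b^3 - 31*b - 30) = (b - 1)/(b^2 - b - 30)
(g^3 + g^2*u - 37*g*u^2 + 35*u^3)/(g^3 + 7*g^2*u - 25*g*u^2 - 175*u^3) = (g - u)/(g + 5*u)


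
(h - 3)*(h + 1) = h^2 - 2*h - 3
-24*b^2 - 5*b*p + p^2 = (-8*b + p)*(3*b + p)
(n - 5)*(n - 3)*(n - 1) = n^3 - 9*n^2 + 23*n - 15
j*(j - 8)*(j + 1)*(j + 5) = j^4 - 2*j^3 - 43*j^2 - 40*j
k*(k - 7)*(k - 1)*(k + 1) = k^4 - 7*k^3 - k^2 + 7*k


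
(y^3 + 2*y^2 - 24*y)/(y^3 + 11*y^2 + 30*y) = (y - 4)/(y + 5)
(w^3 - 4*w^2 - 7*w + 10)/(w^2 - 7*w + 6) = (w^2 - 3*w - 10)/(w - 6)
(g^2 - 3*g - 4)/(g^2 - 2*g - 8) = (g + 1)/(g + 2)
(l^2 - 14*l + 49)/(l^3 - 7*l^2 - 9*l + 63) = (l - 7)/(l^2 - 9)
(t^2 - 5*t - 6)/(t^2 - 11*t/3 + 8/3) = 3*(t^2 - 5*t - 6)/(3*t^2 - 11*t + 8)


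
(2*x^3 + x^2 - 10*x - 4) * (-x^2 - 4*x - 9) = -2*x^5 - 9*x^4 - 12*x^3 + 35*x^2 + 106*x + 36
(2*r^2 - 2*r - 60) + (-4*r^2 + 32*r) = -2*r^2 + 30*r - 60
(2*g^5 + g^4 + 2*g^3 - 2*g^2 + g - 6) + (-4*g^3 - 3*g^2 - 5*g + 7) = 2*g^5 + g^4 - 2*g^3 - 5*g^2 - 4*g + 1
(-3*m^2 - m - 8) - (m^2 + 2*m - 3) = -4*m^2 - 3*m - 5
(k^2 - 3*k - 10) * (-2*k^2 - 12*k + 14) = -2*k^4 - 6*k^3 + 70*k^2 + 78*k - 140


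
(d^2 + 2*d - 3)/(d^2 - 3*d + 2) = (d + 3)/(d - 2)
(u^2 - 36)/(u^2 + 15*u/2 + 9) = 2*(u - 6)/(2*u + 3)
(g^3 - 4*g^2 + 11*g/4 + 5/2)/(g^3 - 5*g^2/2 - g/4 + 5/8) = 2*(g - 2)/(2*g - 1)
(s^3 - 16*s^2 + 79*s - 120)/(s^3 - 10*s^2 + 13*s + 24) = (s - 5)/(s + 1)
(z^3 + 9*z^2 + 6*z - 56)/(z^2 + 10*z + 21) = (z^2 + 2*z - 8)/(z + 3)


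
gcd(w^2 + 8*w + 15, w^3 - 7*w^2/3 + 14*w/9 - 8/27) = 1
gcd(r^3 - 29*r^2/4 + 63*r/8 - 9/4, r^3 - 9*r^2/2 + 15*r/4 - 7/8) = r - 1/2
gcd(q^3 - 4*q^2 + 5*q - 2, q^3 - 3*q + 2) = q^2 - 2*q + 1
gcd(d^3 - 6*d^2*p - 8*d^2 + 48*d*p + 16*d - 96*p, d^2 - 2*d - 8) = d - 4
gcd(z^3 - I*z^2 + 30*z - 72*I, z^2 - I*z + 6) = z - 3*I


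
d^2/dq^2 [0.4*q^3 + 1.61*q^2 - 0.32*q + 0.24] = 2.4*q + 3.22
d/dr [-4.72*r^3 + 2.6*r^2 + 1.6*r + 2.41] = -14.16*r^2 + 5.2*r + 1.6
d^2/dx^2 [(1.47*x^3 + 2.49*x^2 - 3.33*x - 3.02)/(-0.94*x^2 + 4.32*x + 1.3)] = (7.105427357601e-15*x^4 - 72.798144*x^3 - 51.778968*x^2 - 64.071936*x + 74.283016)/(0.830584*x^6 - 11.451456*x^5 + 49.181928*x^4 - 48.947328*x^3 - 68.01756*x^2 - 21.9024*x - 2.197)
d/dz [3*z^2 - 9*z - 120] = 6*z - 9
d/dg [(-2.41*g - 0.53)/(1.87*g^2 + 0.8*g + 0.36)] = (4.5067*g^2 + 1.9822*g - 0.4436)/(3.4969*g^4 + 2.992*g^3 + 1.9864*g^2 + 0.576*g + 0.1296)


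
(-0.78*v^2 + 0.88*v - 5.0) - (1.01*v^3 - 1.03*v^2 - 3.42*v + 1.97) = -1.01*v^3 + 0.25*v^2 + 4.3*v - 6.97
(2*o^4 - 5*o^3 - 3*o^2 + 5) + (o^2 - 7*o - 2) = 2*o^4 - 5*o^3 - 2*o^2 - 7*o + 3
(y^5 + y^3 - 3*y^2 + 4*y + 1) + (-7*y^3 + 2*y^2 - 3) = y^5 - 6*y^3 - y^2 + 4*y - 2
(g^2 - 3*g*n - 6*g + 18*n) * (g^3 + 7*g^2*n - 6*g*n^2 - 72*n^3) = g^5 + 4*g^4*n - 6*g^4 - 27*g^3*n^2 - 24*g^3*n - 54*g^2*n^3 + 162*g^2*n^2 + 216*g*n^4 + 324*g*n^3 - 1296*n^4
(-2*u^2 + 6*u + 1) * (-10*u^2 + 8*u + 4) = 20*u^4 - 76*u^3 + 30*u^2 + 32*u + 4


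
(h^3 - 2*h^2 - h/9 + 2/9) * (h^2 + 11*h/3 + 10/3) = h^5 + 5*h^4/3 - 37*h^3/9 - 185*h^2/27 + 4*h/9 + 20/27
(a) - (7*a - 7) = 7 - 6*a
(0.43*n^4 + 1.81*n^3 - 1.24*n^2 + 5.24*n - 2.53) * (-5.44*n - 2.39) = -2.3392*n^5 - 10.8741*n^4 + 2.4197*n^3 - 25.542*n^2 + 1.2396*n + 6.0467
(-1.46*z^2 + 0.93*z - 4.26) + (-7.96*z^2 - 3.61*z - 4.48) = -9.42*z^2 - 2.68*z - 8.74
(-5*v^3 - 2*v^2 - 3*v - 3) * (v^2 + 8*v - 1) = -5*v^5 - 42*v^4 - 14*v^3 - 25*v^2 - 21*v + 3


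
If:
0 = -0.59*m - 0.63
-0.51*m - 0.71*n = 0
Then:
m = -1.07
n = 0.77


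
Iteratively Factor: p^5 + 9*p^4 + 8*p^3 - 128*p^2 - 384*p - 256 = (p - 4)*(p^4 + 13*p^3 + 60*p^2 + 112*p + 64) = (p - 4)*(p + 4)*(p^3 + 9*p^2 + 24*p + 16) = (p - 4)*(p + 4)^2*(p^2 + 5*p + 4) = (p - 4)*(p + 4)^3*(p + 1)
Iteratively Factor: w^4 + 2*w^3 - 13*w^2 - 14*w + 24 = (w + 2)*(w^3 - 13*w + 12) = (w - 3)*(w + 2)*(w^2 + 3*w - 4) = (w - 3)*(w - 1)*(w + 2)*(w + 4)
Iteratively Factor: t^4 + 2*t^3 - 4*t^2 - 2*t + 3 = (t - 1)*(t^3 + 3*t^2 - t - 3) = (t - 1)*(t + 1)*(t^2 + 2*t - 3) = (t - 1)^2*(t + 1)*(t + 3)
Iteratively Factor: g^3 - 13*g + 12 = (g + 4)*(g^2 - 4*g + 3) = (g - 3)*(g + 4)*(g - 1)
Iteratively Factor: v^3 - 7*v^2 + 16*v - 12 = (v - 2)*(v^2 - 5*v + 6) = (v - 2)^2*(v - 3)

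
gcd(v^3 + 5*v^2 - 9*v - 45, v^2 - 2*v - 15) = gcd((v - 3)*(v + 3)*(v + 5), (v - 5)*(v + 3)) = v + 3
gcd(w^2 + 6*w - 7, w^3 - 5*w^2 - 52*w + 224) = w + 7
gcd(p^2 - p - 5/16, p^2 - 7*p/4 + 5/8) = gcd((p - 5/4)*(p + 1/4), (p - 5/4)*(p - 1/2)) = p - 5/4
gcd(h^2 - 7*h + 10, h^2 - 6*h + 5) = h - 5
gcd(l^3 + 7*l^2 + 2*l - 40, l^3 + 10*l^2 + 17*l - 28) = l + 4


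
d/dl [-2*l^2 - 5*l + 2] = -4*l - 5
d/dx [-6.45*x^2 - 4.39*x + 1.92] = -12.9*x - 4.39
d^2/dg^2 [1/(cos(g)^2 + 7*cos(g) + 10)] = (-4*sin(g)^4 + 11*sin(g)^2 + 385*cos(g)/4 - 21*cos(3*g)/4 + 71)/((cos(g) + 2)^3*(cos(g) + 5)^3)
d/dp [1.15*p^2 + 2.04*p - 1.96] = 2.3*p + 2.04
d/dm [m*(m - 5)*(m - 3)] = 3*m^2 - 16*m + 15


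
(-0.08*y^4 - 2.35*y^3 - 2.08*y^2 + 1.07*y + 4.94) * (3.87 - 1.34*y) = 0.1072*y^5 + 2.8394*y^4 - 6.3073*y^3 - 9.4834*y^2 - 2.4787*y + 19.1178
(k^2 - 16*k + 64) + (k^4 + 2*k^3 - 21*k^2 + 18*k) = k^4 + 2*k^3 - 20*k^2 + 2*k + 64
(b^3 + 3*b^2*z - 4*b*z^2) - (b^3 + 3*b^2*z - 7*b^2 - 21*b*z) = 7*b^2 - 4*b*z^2 + 21*b*z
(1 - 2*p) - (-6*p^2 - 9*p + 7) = 6*p^2 + 7*p - 6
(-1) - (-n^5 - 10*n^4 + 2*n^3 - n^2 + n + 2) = n^5 + 10*n^4 - 2*n^3 + n^2 - n - 3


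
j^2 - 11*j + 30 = (j - 6)*(j - 5)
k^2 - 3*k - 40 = (k - 8)*(k + 5)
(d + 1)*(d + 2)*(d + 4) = d^3 + 7*d^2 + 14*d + 8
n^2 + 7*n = n*(n + 7)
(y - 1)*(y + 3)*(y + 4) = y^3 + 6*y^2 + 5*y - 12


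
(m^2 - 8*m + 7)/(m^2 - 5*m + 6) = (m^2 - 8*m + 7)/(m^2 - 5*m + 6)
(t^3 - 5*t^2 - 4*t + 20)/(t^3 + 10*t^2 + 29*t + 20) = (t^3 - 5*t^2 - 4*t + 20)/(t^3 + 10*t^2 + 29*t + 20)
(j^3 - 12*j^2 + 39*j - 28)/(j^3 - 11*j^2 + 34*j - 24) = (j - 7)/(j - 6)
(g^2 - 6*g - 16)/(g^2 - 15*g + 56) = (g + 2)/(g - 7)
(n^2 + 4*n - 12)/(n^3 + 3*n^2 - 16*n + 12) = 1/(n - 1)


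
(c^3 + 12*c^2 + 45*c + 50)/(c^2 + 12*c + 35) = (c^2 + 7*c + 10)/(c + 7)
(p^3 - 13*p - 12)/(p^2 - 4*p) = p + 4 + 3/p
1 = 1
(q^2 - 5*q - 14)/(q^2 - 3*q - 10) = (q - 7)/(q - 5)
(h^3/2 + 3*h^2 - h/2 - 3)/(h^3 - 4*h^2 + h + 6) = (h^2 + 5*h - 6)/(2*(h^2 - 5*h + 6))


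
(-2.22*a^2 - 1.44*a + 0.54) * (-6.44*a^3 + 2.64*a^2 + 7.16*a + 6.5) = 14.2968*a^5 + 3.4128*a^4 - 23.1744*a^3 - 23.3148*a^2 - 5.4936*a + 3.51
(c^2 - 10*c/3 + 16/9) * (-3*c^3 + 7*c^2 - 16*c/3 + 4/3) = -3*c^5 + 17*c^4 - 34*c^3 + 284*c^2/9 - 376*c/27 + 64/27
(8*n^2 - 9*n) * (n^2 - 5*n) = 8*n^4 - 49*n^3 + 45*n^2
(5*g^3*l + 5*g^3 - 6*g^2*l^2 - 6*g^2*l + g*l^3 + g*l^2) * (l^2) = 5*g^3*l^3 + 5*g^3*l^2 - 6*g^2*l^4 - 6*g^2*l^3 + g*l^5 + g*l^4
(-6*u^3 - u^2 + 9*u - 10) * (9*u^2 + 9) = -54*u^5 - 9*u^4 + 27*u^3 - 99*u^2 + 81*u - 90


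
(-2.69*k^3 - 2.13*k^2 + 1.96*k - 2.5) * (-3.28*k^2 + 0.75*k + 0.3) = 8.8232*k^5 + 4.9689*k^4 - 8.8333*k^3 + 9.031*k^2 - 1.287*k - 0.75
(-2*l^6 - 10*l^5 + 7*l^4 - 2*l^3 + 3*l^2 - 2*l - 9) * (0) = 0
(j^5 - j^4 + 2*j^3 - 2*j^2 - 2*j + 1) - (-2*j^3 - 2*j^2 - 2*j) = j^5 - j^4 + 4*j^3 + 1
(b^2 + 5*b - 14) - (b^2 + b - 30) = 4*b + 16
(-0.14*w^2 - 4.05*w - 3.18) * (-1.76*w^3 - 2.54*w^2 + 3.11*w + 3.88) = 0.2464*w^5 + 7.4836*w^4 + 15.4484*w^3 - 5.0615*w^2 - 25.6038*w - 12.3384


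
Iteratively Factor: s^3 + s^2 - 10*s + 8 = (s + 4)*(s^2 - 3*s + 2) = (s - 2)*(s + 4)*(s - 1)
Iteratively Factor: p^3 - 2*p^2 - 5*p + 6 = (p - 1)*(p^2 - p - 6) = (p - 1)*(p + 2)*(p - 3)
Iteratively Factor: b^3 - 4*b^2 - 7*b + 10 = (b - 5)*(b^2 + b - 2) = (b - 5)*(b - 1)*(b + 2)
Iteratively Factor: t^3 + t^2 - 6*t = (t)*(t^2 + t - 6) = t*(t + 3)*(t - 2)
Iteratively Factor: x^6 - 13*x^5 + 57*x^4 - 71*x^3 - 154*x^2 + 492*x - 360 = (x - 3)*(x^5 - 10*x^4 + 27*x^3 + 10*x^2 - 124*x + 120) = (x - 3)*(x + 2)*(x^4 - 12*x^3 + 51*x^2 - 92*x + 60) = (x - 3)*(x - 2)*(x + 2)*(x^3 - 10*x^2 + 31*x - 30) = (x - 3)*(x - 2)^2*(x + 2)*(x^2 - 8*x + 15) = (x - 3)^2*(x - 2)^2*(x + 2)*(x - 5)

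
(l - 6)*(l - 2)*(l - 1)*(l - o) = l^4 - l^3*o - 9*l^3 + 9*l^2*o + 20*l^2 - 20*l*o - 12*l + 12*o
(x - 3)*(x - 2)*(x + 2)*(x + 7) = x^4 + 4*x^3 - 25*x^2 - 16*x + 84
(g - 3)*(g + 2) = g^2 - g - 6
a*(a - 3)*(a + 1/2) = a^3 - 5*a^2/2 - 3*a/2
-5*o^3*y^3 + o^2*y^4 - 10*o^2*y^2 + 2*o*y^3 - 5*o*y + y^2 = y*(-5*o + y)*(o*y + 1)^2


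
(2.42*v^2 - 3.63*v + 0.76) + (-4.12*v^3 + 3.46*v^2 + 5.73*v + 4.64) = -4.12*v^3 + 5.88*v^2 + 2.1*v + 5.4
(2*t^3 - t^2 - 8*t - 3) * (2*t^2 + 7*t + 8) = 4*t^5 + 12*t^4 - 7*t^3 - 70*t^2 - 85*t - 24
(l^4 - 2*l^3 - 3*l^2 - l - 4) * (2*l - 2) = 2*l^5 - 6*l^4 - 2*l^3 + 4*l^2 - 6*l + 8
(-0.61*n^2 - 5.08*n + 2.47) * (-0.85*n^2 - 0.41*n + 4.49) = 0.5185*n^4 + 4.5681*n^3 - 2.7556*n^2 - 23.8219*n + 11.0903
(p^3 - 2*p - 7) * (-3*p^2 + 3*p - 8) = -3*p^5 + 3*p^4 - 2*p^3 + 15*p^2 - 5*p + 56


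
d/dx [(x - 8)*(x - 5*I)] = 2*x - 8 - 5*I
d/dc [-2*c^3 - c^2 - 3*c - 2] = -6*c^2 - 2*c - 3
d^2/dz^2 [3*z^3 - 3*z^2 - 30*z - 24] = 18*z - 6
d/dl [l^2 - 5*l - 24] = 2*l - 5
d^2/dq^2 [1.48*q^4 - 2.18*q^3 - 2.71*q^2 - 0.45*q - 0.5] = 17.76*q^2 - 13.08*q - 5.42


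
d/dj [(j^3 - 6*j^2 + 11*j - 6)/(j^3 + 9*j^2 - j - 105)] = 3*(5*j^2 + 22*j - 43)/(j^4 + 24*j^3 + 214*j^2 + 840*j + 1225)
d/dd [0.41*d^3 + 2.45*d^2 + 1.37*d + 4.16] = 1.23*d^2 + 4.9*d + 1.37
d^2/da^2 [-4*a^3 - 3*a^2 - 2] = -24*a - 6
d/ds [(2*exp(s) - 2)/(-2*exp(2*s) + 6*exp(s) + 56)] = (-(1 - exp(s))*(2*exp(s) - 3) - exp(2*s) + 3*exp(s) + 28)*exp(s)/(-exp(2*s) + 3*exp(s) + 28)^2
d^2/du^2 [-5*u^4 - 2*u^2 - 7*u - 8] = -60*u^2 - 4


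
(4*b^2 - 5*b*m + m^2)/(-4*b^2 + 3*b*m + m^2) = (-4*b + m)/(4*b + m)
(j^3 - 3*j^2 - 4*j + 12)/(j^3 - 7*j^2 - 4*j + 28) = (j - 3)/(j - 7)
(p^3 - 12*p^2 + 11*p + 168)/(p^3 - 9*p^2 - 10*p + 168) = (p^2 - 5*p - 24)/(p^2 - 2*p - 24)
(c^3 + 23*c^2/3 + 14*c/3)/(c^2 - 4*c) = (3*c^2 + 23*c + 14)/(3*(c - 4))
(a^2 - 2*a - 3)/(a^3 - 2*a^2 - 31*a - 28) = (a - 3)/(a^2 - 3*a - 28)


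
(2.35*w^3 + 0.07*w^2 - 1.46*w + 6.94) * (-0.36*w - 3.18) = -0.846*w^4 - 7.4982*w^3 + 0.303*w^2 + 2.1444*w - 22.0692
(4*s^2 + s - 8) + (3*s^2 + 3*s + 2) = 7*s^2 + 4*s - 6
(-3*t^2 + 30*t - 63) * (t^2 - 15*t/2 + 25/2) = -3*t^4 + 105*t^3/2 - 651*t^2/2 + 1695*t/2 - 1575/2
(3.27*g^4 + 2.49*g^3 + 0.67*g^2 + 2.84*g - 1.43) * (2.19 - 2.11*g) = -6.8997*g^5 + 1.9074*g^4 + 4.0394*g^3 - 4.5251*g^2 + 9.2369*g - 3.1317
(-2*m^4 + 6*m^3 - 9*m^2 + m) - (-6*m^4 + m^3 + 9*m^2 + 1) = 4*m^4 + 5*m^3 - 18*m^2 + m - 1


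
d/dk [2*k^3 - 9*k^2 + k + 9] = 6*k^2 - 18*k + 1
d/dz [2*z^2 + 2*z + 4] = 4*z + 2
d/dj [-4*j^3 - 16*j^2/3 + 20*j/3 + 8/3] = -12*j^2 - 32*j/3 + 20/3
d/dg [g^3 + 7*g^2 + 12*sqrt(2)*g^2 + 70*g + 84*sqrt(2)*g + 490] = 3*g^2 + 14*g + 24*sqrt(2)*g + 70 + 84*sqrt(2)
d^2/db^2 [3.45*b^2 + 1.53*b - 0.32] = 6.90000000000000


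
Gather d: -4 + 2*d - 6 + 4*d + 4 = 6*d - 6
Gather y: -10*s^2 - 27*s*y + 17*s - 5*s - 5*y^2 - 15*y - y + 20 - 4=-10*s^2 + 12*s - 5*y^2 + y*(-27*s - 16) + 16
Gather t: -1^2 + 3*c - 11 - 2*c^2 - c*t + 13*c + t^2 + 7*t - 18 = -2*c^2 + 16*c + t^2 + t*(7 - c) - 30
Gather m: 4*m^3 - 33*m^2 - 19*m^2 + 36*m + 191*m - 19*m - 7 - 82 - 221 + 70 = 4*m^3 - 52*m^2 + 208*m - 240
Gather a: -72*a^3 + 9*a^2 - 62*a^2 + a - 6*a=-72*a^3 - 53*a^2 - 5*a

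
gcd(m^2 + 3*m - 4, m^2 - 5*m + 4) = m - 1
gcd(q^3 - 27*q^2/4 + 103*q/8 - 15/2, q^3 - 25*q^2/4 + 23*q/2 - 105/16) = q^2 - 11*q/4 + 15/8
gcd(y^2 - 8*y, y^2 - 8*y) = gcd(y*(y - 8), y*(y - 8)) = y^2 - 8*y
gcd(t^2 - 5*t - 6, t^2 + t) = t + 1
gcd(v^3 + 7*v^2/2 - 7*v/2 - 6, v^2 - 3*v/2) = v - 3/2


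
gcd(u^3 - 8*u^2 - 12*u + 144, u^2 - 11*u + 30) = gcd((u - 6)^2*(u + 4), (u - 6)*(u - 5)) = u - 6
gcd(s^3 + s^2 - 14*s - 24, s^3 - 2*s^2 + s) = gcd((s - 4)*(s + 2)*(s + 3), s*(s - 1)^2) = 1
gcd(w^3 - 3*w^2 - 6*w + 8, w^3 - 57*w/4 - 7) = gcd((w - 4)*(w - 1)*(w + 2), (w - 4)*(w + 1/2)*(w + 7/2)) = w - 4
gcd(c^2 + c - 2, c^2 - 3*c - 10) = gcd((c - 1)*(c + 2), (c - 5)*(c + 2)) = c + 2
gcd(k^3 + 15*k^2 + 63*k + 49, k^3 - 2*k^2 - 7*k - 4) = k + 1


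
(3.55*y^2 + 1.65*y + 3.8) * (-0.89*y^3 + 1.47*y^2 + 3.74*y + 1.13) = -3.1595*y^5 + 3.75*y^4 + 12.3205*y^3 + 15.7685*y^2 + 16.0765*y + 4.294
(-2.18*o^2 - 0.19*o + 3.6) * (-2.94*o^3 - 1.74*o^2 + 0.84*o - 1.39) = 6.4092*o^5 + 4.3518*o^4 - 12.0846*o^3 - 3.3934*o^2 + 3.2881*o - 5.004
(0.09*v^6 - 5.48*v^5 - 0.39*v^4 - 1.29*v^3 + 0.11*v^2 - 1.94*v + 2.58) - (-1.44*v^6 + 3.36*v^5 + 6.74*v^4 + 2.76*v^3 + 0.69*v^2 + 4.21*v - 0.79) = 1.53*v^6 - 8.84*v^5 - 7.13*v^4 - 4.05*v^3 - 0.58*v^2 - 6.15*v + 3.37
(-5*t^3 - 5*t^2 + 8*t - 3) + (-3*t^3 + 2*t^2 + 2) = -8*t^3 - 3*t^2 + 8*t - 1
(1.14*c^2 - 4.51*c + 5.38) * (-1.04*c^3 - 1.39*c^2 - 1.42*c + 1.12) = -1.1856*c^5 + 3.1058*c^4 - 0.945100000000001*c^3 + 0.2028*c^2 - 12.6908*c + 6.0256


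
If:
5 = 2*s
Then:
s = 5/2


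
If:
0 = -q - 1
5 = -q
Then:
No Solution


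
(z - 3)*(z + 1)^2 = z^3 - z^2 - 5*z - 3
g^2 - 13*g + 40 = (g - 8)*(g - 5)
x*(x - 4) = x^2 - 4*x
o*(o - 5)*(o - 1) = o^3 - 6*o^2 + 5*o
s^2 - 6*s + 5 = (s - 5)*(s - 1)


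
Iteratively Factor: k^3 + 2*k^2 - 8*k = (k - 2)*(k^2 + 4*k) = (k - 2)*(k + 4)*(k)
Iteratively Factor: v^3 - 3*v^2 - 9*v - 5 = (v + 1)*(v^2 - 4*v - 5) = (v + 1)^2*(v - 5)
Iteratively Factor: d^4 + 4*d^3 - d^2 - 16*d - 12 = (d - 2)*(d^3 + 6*d^2 + 11*d + 6) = (d - 2)*(d + 1)*(d^2 + 5*d + 6) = (d - 2)*(d + 1)*(d + 3)*(d + 2)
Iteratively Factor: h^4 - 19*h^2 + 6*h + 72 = (h + 2)*(h^3 - 2*h^2 - 15*h + 36) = (h + 2)*(h + 4)*(h^2 - 6*h + 9) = (h - 3)*(h + 2)*(h + 4)*(h - 3)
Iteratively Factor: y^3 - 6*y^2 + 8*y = (y)*(y^2 - 6*y + 8) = y*(y - 4)*(y - 2)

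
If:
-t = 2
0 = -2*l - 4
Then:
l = -2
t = -2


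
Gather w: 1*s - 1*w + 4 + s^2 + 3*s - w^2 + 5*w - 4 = s^2 + 4*s - w^2 + 4*w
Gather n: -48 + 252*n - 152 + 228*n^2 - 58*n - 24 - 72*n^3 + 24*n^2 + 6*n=-72*n^3 + 252*n^2 + 200*n - 224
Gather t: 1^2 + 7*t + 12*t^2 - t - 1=12*t^2 + 6*t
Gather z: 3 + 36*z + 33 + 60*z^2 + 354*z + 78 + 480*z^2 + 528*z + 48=540*z^2 + 918*z + 162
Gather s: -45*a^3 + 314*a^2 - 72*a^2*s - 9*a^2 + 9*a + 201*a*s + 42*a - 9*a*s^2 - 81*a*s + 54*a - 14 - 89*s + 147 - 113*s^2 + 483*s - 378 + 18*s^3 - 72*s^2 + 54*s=-45*a^3 + 305*a^2 + 105*a + 18*s^3 + s^2*(-9*a - 185) + s*(-72*a^2 + 120*a + 448) - 245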